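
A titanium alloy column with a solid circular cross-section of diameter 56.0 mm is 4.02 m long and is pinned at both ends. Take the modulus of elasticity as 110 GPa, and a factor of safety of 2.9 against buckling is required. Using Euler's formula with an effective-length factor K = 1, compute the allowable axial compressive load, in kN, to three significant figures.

P_allow = 11.2 kN

I = πd⁴/64 = π×56.0⁴/64 = 482700 mm⁴.
Effective length L_e = KL = 1×4.02 m = 4020 mm.
Euler critical load P_cr = π²EI/L_e² = π²×110000×482700/4020² = 32430 N.
P_allow = P_cr/n = 32430/2.9 = 11180 N.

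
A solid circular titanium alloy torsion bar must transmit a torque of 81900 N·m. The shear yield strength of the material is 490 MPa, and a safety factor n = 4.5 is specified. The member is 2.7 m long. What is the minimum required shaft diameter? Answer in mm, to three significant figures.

d = 156 mm

Allowable shear stress τ_allow = 490/4.5 = 108.9 MPa.
For a solid shaft τ = 16T/(πd³), so d³ = 16T/(π τ_allow) = 16×8.1900×10^7/(π×108.9) = 3.831×10^6 mm³.
d = (3.831×10^6)^(1/3) = 156.5 mm.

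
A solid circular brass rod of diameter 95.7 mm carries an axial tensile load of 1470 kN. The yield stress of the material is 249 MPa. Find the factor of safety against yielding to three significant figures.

A = πd²/4 = 7193 mm².
σ = F/A = 1470000/7193 = 204.4 MPa.
n = 249/204.4 = 1.218.

n = 1.22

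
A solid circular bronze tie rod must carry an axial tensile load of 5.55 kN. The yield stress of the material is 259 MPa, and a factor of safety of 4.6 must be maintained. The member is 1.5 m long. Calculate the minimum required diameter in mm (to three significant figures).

d = 11.2 mm

Allowable stress σ_allow = 259/4.6 = 56.30 MPa.
Required area A = F/σ_allow = 5550.0/56.30 = 98.57 mm².
A = πd²/4 → d = √(4A/π) = 11.20 mm.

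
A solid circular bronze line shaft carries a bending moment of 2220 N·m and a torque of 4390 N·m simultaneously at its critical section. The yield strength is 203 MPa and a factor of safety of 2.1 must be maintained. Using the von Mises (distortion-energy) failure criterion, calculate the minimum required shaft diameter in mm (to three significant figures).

d = 77.4 mm

σ_allow = σ_y/n = 203/2.1 = 96.67 MPa.
For a solid shaft σ_b = 32M/(πd³) and τ = 16T/(πd³), so the von Mises stress is σ' = (16/πd³)·√(4M²+3T²).
√(4M²+3T²) = √(4×(2.220×10^6)² + 3×(4.390×10^6)²) = 8.805×10^6 N·mm.
d³ = 16×8.805×10^6/(π×96.67) = 463900 mm³.
d = 77.41 mm.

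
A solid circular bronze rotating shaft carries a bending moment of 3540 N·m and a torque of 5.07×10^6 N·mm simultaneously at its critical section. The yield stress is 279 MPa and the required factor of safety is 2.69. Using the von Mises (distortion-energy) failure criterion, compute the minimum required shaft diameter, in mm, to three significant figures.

σ_allow = σ_y/n = 279/2.69 = 103.7 MPa.
For a solid shaft σ_b = 32M/(πd³) and τ = 16T/(πd³), so the von Mises stress is σ' = (16/πd³)·√(4M²+3T²).
√(4M²+3T²) = √(4×(3.540×10^6)² + 3×(5.070×10^6)²) = 1.128×10^7 N·mm.
d³ = 16×1.128×10^7/(π×103.7) = 553900 mm³.
d = 82.13 mm.

d = 82.1 mm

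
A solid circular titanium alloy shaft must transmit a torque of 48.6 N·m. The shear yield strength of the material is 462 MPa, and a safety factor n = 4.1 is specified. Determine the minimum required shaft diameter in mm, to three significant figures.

Allowable shear stress τ_allow = 462/4.1 = 112.7 MPa.
For a solid shaft τ = 16T/(πd³), so d³ = 16T/(π τ_allow) = 16×48600/(π×112.7) = 2197 mm³.
d = (2197)^(1/3) = 13.00 mm.

d = 13.0 mm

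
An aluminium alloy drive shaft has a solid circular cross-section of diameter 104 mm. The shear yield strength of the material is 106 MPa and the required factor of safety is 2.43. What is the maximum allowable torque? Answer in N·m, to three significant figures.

T_allow = 9630 N·m

τ_allow = 106/2.43 = 43.62 MPa.
For a solid shaft T_allow = τ_allow·πd³/16; πd³/16 = π×104³/16 = 220900 mm³.
T_allow = 43.62×220900 = 9.635×10^6 N·mm = 9635 N·m.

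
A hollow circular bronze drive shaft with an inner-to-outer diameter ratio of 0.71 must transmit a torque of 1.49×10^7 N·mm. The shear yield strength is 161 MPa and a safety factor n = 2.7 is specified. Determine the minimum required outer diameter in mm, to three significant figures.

τ_allow = 161/2.7 = 59.63 MPa.
For a hollow shaft τ = 16T/[πd_o³(1−k⁴)] with k = 0.71, so 1−k⁴ = 0.7459.
d_o³ = 16T/[π τ_allow (1−k⁴)] = 16×1.4900×10^7/(π×59.63×0.7459) = 1.706×10^6 mm³.
d_o = 119.5 mm.

d_o = 119 mm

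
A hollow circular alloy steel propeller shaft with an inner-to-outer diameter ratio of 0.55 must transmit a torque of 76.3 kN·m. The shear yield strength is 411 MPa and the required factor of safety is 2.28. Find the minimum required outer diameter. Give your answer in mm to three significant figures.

d_o = 133 mm

τ_allow = 411/2.28 = 180.3 MPa.
For a hollow shaft τ = 16T/[πd_o³(1−k⁴)] with k = 0.55, so 1−k⁴ = 0.9085.
d_o³ = 16T/[π τ_allow (1−k⁴)] = 16×7.6300×10^7/(π×180.3×0.9085) = 2.373×10^6 mm³.
d_o = 133.4 mm.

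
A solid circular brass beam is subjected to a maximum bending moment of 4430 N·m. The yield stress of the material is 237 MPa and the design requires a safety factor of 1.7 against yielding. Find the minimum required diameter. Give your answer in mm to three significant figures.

σ_allow = 237/1.7 = 139.4 MPa.
For a solid circular section σ = 32M/(πd³), so d³ = 32M/(π σ_allow) = 32×4430000/(π×139.4) = 323700 mm³.
d = 68.66 mm.

d = 68.7 mm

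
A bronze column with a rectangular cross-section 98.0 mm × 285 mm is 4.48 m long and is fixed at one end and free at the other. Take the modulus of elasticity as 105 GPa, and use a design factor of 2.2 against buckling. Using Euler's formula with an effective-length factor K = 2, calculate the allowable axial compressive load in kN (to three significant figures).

Buckling occurs about the weak axis: I_min = h·b³/12 = 285×98.0³/12 = 2.235×10^7 mm⁴ (b = 98.0 mm is the smaller dimension).
Effective length L_e = KL = 2×4.48 m = 8960 mm.
Euler critical load P_cr = π²EI/L_e² = π²×105000×2.235×10^7/8960² = 288500 N.
P_allow = P_cr/n = 288500/2.2 = 131200 N.

P_allow = 131 kN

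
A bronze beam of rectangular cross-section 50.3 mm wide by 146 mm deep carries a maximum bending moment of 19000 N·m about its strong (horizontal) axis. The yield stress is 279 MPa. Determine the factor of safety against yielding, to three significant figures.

n = 2.62

Section modulus S = bh²/6 = 50.3×146²/6 = 178700 mm³.
σ = M/S = 1.9000×10^7/178700 = 106.3 MPa.
n = 279/106.3 = 2.624.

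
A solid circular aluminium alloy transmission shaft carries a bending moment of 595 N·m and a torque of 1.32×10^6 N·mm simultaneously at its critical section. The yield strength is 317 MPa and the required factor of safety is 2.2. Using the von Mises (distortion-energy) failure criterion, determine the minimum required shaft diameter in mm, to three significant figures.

d = 45.0 mm

σ_allow = σ_y/n = 317/2.2 = 144.1 MPa.
For a solid shaft σ_b = 32M/(πd³) and τ = 16T/(πd³), so the von Mises stress is σ' = (16/πd³)·√(4M²+3T²).
√(4M²+3T²) = √(4×(595000)² + 3×(1.320×10^6)²) = 2.577×10^6 N·mm.
d³ = 16×2.577×10^6/(π×144.1) = 91100 mm³.
d = 45.00 mm.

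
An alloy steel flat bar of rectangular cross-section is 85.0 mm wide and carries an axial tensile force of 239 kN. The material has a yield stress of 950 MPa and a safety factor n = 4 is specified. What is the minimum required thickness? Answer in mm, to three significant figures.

t = 11.8 mm

σ_allow = 950/4 = 237.5 MPa.
Required area A = F/σ_allow = 239000/237.5 = 1006 mm².
t = A/w = 1006/85.0 = 11.84 mm.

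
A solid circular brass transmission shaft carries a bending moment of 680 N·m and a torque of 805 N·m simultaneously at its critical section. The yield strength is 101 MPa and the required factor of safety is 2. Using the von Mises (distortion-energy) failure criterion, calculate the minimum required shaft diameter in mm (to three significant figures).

σ_allow = σ_y/n = 101/2 = 50.50 MPa.
For a solid shaft σ_b = 32M/(πd³) and τ = 16T/(πd³), so the von Mises stress is σ' = (16/πd³)·√(4M²+3T²).
√(4M²+3T²) = √(4×(680000)² + 3×(805000)²) = 1.948×10^6 N·mm.
d³ = 16×1.948×10^6/(π×50.50) = 196400 mm³.
d = 58.13 mm.

d = 58.1 mm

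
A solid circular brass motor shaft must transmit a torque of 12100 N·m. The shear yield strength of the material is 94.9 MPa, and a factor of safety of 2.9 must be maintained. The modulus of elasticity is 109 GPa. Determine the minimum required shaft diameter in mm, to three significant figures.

d = 123 mm

Allowable shear stress τ_allow = 94.9/2.9 = 32.72 MPa.
For a solid shaft τ = 16T/(πd³), so d³ = 16T/(π τ_allow) = 16×1.2100×10^7/(π×32.72) = 1.883×10^6 mm³.
d = (1.883×10^6)^(1/3) = 123.5 mm.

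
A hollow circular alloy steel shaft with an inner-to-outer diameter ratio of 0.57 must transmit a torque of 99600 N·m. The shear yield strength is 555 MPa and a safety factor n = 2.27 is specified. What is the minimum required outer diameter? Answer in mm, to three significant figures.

d_o = 132 mm

τ_allow = 555/2.27 = 244.5 MPa.
For a hollow shaft τ = 16T/[πd_o³(1−k⁴)] with k = 0.57, so 1−k⁴ = 0.8944.
d_o³ = 16T/[π τ_allow (1−k⁴)] = 16×9.9600×10^7/(π×244.5×0.8944) = 2.320×10^6 mm³.
d_o = 132.4 mm.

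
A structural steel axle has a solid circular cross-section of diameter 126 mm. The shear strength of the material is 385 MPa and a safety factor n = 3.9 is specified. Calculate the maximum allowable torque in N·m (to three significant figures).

T_allow = 38800 N·m

τ_allow = 385/3.9 = 98.72 MPa.
For a solid shaft T_allow = τ_allow·πd³/16; πd³/16 = π×126³/16 = 392800 mm³.
T_allow = 98.72×392800 = 3.877×10^7 N·mm = 38770 N·m.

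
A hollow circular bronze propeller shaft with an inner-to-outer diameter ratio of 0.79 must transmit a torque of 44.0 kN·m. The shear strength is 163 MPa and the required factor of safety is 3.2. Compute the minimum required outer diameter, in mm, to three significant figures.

τ_allow = 163/3.2 = 50.94 MPa.
For a hollow shaft τ = 16T/[πd_o³(1−k⁴)] with k = 0.79, so 1−k⁴ = 0.6105.
d_o³ = 16T/[π τ_allow (1−k⁴)] = 16×4.4000×10^7/(π×50.94×0.6105) = 7.206×10^6 mm³.
d_o = 193.2 mm.

d_o = 193 mm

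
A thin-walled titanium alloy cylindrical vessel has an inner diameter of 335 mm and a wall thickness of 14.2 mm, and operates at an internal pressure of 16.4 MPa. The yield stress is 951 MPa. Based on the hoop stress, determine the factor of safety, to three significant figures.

σ_h = pD/(2t) = 16.4×335/(2×14.2) = 193.5 MPa.
n = 951/193.5 = 4.916.

n = 4.92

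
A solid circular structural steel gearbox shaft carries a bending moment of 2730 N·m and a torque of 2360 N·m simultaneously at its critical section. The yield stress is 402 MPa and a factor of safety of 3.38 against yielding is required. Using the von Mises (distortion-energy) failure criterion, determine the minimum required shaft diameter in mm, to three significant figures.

d = 66.3 mm

σ_allow = σ_y/n = 402/3.38 = 118.9 MPa.
For a solid shaft σ_b = 32M/(πd³) and τ = 16T/(πd³), so the von Mises stress is σ' = (16/πd³)·√(4M²+3T²).
√(4M²+3T²) = √(4×(2.730×10^6)² + 3×(2.360×10^6)²) = 6.821×10^6 N·mm.
d³ = 16×6.821×10^6/(π×118.9) = 292100 mm³.
d = 66.35 mm.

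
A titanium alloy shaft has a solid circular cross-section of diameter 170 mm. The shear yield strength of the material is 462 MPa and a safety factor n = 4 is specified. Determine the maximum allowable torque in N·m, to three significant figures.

T_allow = 1.11×10^5 N·m

τ_allow = 462/4 = 115.5 MPa.
For a solid shaft T_allow = τ_allow·πd³/16; πd³/16 = π×170³/16 = 964700 mm³.
T_allow = 115.5×964700 = 1.114×10^8 N·mm = 111400 N·m.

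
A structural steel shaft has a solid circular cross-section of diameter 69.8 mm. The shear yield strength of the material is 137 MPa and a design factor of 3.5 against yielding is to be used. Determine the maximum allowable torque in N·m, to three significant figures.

T_allow = 2610 N·m

τ_allow = 137/3.5 = 39.14 MPa.
For a solid shaft T_allow = τ_allow·πd³/16; πd³/16 = π×69.8³/16 = 66770 mm³.
T_allow = 39.14×66770 = 2.614×10^6 N·mm = 2614 N·m.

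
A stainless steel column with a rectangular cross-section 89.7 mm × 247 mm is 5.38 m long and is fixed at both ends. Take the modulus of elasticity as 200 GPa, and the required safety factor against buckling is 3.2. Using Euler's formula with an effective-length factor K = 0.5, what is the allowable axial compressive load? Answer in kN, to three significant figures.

P_allow = 1270 kN

Buckling occurs about the weak axis: I_min = h·b³/12 = 247×89.7³/12 = 1.486×10^7 mm⁴ (b = 89.7 mm is the smaller dimension).
Effective length L_e = KL = 0.5×5.38 m = 2690 mm.
Euler critical load P_cr = π²EI/L_e² = π²×200000×1.486×10^7/2690² = 4.052×10^6 N.
P_allow = P_cr/n = 4.052×10^6/3.2 = 1.266×10^6 N.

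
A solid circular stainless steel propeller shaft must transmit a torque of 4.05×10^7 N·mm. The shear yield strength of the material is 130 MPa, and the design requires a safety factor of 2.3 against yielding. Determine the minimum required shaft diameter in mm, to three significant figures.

d = 154 mm

Allowable shear stress τ_allow = 130/2.3 = 56.52 MPa.
For a solid shaft τ = 16T/(πd³), so d³ = 16T/(π τ_allow) = 16×4.0500×10^7/(π×56.52) = 3.649×10^6 mm³.
d = (3.649×10^6)^(1/3) = 154.0 mm.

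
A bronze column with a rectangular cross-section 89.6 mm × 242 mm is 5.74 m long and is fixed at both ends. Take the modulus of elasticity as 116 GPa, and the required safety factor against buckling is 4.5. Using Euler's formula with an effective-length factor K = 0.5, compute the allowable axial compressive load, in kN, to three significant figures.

P_allow = 448 kN

Buckling occurs about the weak axis: I_min = h·b³/12 = 242×89.6³/12 = 1.451×10^7 mm⁴ (b = 89.6 mm is the smaller dimension).
Effective length L_e = KL = 0.5×5.74 m = 2870 mm.
Euler critical load P_cr = π²EI/L_e² = π²×116000×1.451×10^7/2870² = 2.016×10^6 N.
P_allow = P_cr/n = 2.016×10^6/4.5 = 448100 N.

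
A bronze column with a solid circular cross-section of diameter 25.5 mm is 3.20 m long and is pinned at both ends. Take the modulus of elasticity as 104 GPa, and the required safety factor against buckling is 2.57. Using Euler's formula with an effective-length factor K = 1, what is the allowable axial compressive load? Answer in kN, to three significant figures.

I = πd⁴/64 = π×25.5⁴/64 = 20760 mm⁴.
Effective length L_e = KL = 1×3.20 m = 3200 mm.
Euler critical load P_cr = π²EI/L_e² = π²×104000×20760/3200² = 2080 N.
P_allow = P_cr/n = 2080/2.57 = 809.5 N.

P_allow = 0.810 kN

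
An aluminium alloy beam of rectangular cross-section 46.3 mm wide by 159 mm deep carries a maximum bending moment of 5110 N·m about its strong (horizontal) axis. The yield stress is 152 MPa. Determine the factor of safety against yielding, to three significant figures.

n = 5.80

Section modulus S = bh²/6 = 46.3×159²/6 = 195100 mm³.
σ = M/S = 5110000/195100 = 26.19 MPa.
n = 152/26.19 = 5.803.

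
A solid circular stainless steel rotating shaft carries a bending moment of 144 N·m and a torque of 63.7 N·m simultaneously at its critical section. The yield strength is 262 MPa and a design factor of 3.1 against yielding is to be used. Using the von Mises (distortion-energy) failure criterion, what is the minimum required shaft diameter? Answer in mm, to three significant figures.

σ_allow = σ_y/n = 262/3.1 = 84.52 MPa.
For a solid shaft σ_b = 32M/(πd³) and τ = 16T/(πd³), so the von Mises stress is σ' = (16/πd³)·√(4M²+3T²).
√(4M²+3T²) = √(4×(144000)² + 3×(63700)²) = 308400 N·mm.
d³ = 16×308400/(π×84.52) = 18580 mm³.
d = 26.49 mm.

d = 26.5 mm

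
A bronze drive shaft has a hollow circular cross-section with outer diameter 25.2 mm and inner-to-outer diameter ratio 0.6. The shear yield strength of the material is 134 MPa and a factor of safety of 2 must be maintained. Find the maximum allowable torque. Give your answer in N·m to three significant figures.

τ_allow = 134/2 = 67.00 MPa.
For a hollow shaft T_allow = τ_allow·πd_o³(1−k⁴)/16 with 1−k⁴ = 0.8704, so πd_o³(1−k⁴)/16 = 2735 mm³.
T_allow = 67.00×2735 = 183200 N·mm = 183.2 N·m.

T_allow = 183 N·m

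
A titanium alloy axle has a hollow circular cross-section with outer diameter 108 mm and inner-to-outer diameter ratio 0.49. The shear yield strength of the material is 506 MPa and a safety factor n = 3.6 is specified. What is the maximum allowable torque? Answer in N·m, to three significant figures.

τ_allow = 506/3.6 = 140.6 MPa.
For a hollow shaft T_allow = τ_allow·πd_o³(1−k⁴)/16 with 1−k⁴ = 0.9424, so πd_o³(1−k⁴)/16 = 233100 mm³.
T_allow = 140.6×233100 = 3.276×10^7 N·mm = 32760 N·m.

T_allow = 32800 N·m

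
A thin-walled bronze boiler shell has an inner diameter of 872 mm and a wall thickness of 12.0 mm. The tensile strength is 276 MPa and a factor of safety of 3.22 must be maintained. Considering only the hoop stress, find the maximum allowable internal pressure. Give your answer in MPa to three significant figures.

p_allow = 2.36 MPa

σ_allow = 276/3.22 = 85.71 MPa.
σ_h = pD/(2t) → p_allow = 2σ_allow t/D = 2×85.71×12.0/872 = 2.359 MPa.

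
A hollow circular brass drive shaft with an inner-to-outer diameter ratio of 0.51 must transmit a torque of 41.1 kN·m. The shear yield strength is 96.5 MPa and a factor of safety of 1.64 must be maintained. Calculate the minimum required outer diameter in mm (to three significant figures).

τ_allow = 96.5/1.64 = 58.84 MPa.
For a hollow shaft τ = 16T/[πd_o³(1−k⁴)] with k = 0.51, so 1−k⁴ = 0.9323.
d_o³ = 16T/[π τ_allow (1−k⁴)] = 16×4.1100×10^7/(π×58.84×0.9323) = 3.815×10^6 mm³.
d_o = 156.3 mm.

d_o = 156 mm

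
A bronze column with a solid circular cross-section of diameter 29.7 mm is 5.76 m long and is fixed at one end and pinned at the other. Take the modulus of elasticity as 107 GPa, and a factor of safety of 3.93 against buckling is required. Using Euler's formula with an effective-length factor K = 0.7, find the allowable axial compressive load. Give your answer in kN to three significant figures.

P_allow = 0.631 kN

I = πd⁴/64 = π×29.7⁴/64 = 38190 mm⁴.
Effective length L_e = KL = 0.7×5.76 m = 4032 mm.
Euler critical load P_cr = π²EI/L_e² = π²×107000×38190/4032² = 2481 N.
P_allow = P_cr/n = 2481/3.93 = 631.3 N.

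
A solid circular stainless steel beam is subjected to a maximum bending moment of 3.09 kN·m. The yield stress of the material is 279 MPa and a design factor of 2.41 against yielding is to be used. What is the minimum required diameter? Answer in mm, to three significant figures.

σ_allow = 279/2.41 = 115.8 MPa.
For a solid circular section σ = 32M/(πd³), so d³ = 32M/(π σ_allow) = 32×3090000/(π×115.8) = 271900 mm³.
d = 64.78 mm.

d = 64.8 mm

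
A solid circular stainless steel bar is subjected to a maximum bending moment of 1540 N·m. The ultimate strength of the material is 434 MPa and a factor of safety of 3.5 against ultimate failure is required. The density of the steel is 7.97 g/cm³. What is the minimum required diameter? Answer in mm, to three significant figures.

d = 50.2 mm

σ_allow = 434/3.5 = 124.0 MPa.
For a solid circular section σ = 32M/(πd³), so d³ = 32M/(π σ_allow) = 32×1540000/(π×124.0) = 126500 mm³.
d = 50.20 mm.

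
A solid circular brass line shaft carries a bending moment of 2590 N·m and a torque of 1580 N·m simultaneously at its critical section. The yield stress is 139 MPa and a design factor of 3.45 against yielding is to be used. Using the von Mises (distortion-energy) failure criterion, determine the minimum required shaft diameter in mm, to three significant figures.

d = 90.5 mm

σ_allow = σ_y/n = 139/3.45 = 40.29 MPa.
For a solid shaft σ_b = 32M/(πd³) and τ = 16T/(πd³), so the von Mises stress is σ' = (16/πd³)·√(4M²+3T²).
√(4M²+3T²) = √(4×(2.590×10^6)² + 3×(1.580×10^6)²) = 5.858×10^6 N·mm.
d³ = 16×5.858×10^6/(π×40.29) = 740600 mm³.
d = 90.47 mm.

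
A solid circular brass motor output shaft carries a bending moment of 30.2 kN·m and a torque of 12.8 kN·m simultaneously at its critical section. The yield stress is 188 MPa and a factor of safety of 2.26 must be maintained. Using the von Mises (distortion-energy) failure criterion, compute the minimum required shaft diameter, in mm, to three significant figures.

σ_allow = σ_y/n = 188/2.26 = 83.19 MPa.
For a solid shaft σ_b = 32M/(πd³) and τ = 16T/(πd³), so the von Mises stress is σ' = (16/πd³)·√(4M²+3T²).
√(4M²+3T²) = √(4×(3.020×10^7)² + 3×(1.280×10^7)²) = 6.434×10^7 N·mm.
d³ = 16×6.434×10^7/(π×83.19) = 3.939×10^6 mm³.
d = 157.9 mm.

d = 158 mm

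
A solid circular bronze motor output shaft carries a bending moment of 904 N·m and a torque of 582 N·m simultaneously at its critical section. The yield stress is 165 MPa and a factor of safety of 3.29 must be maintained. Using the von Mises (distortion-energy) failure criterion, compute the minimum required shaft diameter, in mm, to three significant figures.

σ_allow = σ_y/n = 165/3.29 = 50.15 MPa.
For a solid shaft σ_b = 32M/(πd³) and τ = 16T/(πd³), so the von Mises stress is σ' = (16/πd³)·√(4M²+3T²).
√(4M²+3T²) = √(4×(904000)² + 3×(582000)²) = 2.070×10^6 N·mm.
d³ = 16×2.070×10^6/(π×50.15) = 210200 mm³.
d = 59.46 mm.

d = 59.5 mm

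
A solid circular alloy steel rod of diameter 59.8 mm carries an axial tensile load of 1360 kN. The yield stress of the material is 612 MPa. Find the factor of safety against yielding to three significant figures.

n = 1.26

A = πd²/4 = 2809 mm².
σ = F/A = 1360000/2809 = 484.2 MPa.
n = 612/484.2 = 1.264.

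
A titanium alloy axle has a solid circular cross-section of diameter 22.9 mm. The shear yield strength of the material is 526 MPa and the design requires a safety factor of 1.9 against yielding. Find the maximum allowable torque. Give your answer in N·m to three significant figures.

τ_allow = 526/1.9 = 276.8 MPa.
For a solid shaft T_allow = τ_allow·πd³/16; πd³/16 = π×22.9³/16 = 2358 mm³.
T_allow = 276.8×2358 = 652800 N·mm = 652.8 N·m.

T_allow = 653 N·m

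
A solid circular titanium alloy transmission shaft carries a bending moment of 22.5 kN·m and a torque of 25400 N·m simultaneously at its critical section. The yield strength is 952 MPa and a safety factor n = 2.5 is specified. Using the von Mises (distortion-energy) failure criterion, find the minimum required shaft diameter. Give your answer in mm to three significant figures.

d = 94.4 mm

σ_allow = σ_y/n = 952/2.5 = 380.8 MPa.
For a solid shaft σ_b = 32M/(πd³) and τ = 16T/(πd³), so the von Mises stress is σ' = (16/πd³)·√(4M²+3T²).
√(4M²+3T²) = √(4×(2.250×10^7)² + 3×(2.540×10^7)²) = 6.293×10^7 N·mm.
d³ = 16×6.293×10^7/(π×380.8) = 841700 mm³.
d = 94.42 mm.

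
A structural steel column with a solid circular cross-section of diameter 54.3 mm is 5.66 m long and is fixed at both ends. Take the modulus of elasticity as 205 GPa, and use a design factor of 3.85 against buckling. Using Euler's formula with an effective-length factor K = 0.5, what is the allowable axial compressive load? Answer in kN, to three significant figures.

I = πd⁴/64 = π×54.3⁴/64 = 426700 mm⁴.
Effective length L_e = KL = 0.5×5.66 m = 2830 mm.
Euler critical load P_cr = π²EI/L_e² = π²×205000×426700/2830² = 107800 N.
P_allow = P_cr/n = 107800/3.85 = 28000 N.

P_allow = 28.0 kN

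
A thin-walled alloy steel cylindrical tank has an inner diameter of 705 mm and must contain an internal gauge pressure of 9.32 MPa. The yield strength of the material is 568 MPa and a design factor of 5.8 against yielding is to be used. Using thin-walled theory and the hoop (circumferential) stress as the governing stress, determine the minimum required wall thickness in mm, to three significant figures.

t = 33.5 mm

σ_allow = 568/5.8 = 97.93 MPa.
Hoop stress σ_h = pD/(2t), so t = pD/(2σ_allow) = 9.32×705/(2×97.93) = 33.55 mm.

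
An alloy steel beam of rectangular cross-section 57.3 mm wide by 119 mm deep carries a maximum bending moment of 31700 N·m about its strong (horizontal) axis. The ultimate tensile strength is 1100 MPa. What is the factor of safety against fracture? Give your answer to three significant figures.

Section modulus S = bh²/6 = 57.3×119²/6 = 135200 mm³.
σ = M/S = 3.1700×10^7/135200 = 234.4 MPa.
n = 1100/234.4 = 4.693.

n = 4.69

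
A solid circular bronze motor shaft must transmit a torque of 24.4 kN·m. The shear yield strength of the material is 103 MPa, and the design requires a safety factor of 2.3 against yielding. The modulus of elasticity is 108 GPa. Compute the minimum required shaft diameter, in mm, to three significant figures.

Allowable shear stress τ_allow = 103/2.3 = 44.78 MPa.
For a solid shaft τ = 16T/(πd³), so d³ = 16T/(π τ_allow) = 16×2.4400×10^7/(π×44.78) = 2.775×10^6 mm³.
d = (2.775×10^6)^(1/3) = 140.5 mm.

d = 141 mm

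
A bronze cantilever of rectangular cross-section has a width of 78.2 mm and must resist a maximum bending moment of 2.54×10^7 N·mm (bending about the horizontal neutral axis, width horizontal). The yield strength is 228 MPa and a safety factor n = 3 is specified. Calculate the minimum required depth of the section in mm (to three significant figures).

h = 160 mm

σ_allow = 228/3 = 76.00 MPa.
For a rectangular section σ = 6M/(bh²), so h² = 6M/(b σ_allow) = 6×2.5400×10^7/(78.2×76.00) = 25640 mm².
h = 160.1 mm.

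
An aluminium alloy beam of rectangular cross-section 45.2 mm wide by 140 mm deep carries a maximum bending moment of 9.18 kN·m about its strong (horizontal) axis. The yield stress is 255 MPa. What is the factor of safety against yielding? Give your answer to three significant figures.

n = 4.10

Section modulus S = bh²/6 = 45.2×140²/6 = 147700 mm³.
σ = M/S = 9180000/147700 = 62.17 MPa.
n = 255/62.17 = 4.101.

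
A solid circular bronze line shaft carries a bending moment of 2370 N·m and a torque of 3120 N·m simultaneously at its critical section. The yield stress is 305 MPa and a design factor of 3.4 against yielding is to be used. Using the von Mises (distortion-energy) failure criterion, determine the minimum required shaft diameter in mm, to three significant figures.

d = 74.2 mm

σ_allow = σ_y/n = 305/3.4 = 89.71 MPa.
For a solid shaft σ_b = 32M/(πd³) and τ = 16T/(πd³), so the von Mises stress is σ' = (16/πd³)·√(4M²+3T²).
√(4M²+3T²) = √(4×(2.370×10^6)² + 3×(3.120×10^6)²) = 7.188×10^6 N·mm.
d³ = 16×7.188×10^6/(π×89.71) = 408100 mm³.
d = 74.17 mm.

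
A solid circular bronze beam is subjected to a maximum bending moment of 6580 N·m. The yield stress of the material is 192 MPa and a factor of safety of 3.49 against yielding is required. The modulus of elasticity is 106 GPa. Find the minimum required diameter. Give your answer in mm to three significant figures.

d = 107 mm

σ_allow = 192/3.49 = 55.01 MPa.
For a solid circular section σ = 32M/(πd³), so d³ = 32M/(π σ_allow) = 32×6580000/(π×55.01) = 1.218×10^6 mm³.
d = 106.8 mm.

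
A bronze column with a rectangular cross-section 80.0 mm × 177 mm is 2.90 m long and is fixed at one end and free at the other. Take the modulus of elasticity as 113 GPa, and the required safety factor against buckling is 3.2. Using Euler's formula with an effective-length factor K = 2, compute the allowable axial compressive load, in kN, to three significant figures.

P_allow = 78.2 kN

Buckling occurs about the weak axis: I_min = h·b³/12 = 177×80.0³/12 = 7.552×10^6 mm⁴ (b = 80.0 mm is the smaller dimension).
Effective length L_e = KL = 2×2.90 m = 5800 mm.
Euler critical load P_cr = π²EI/L_e² = π²×113000×7.552×10^6/5800² = 250400 N.
P_allow = P_cr/n = 250400/3.2 = 78240 N.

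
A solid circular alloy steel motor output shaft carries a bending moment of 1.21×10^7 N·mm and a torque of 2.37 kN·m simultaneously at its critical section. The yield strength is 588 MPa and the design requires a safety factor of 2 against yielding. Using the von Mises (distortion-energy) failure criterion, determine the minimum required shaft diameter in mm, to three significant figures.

σ_allow = σ_y/n = 588/2 = 294.0 MPa.
For a solid shaft σ_b = 32M/(πd³) and τ = 16T/(πd³), so the von Mises stress is σ' = (16/πd³)·√(4M²+3T²).
√(4M²+3T²) = √(4×(1.210×10^7)² + 3×(2.370×10^6)²) = 2.455×10^7 N·mm.
d³ = 16×2.455×10^7/(π×294.0) = 425200 mm³.
d = 75.20 mm.

d = 75.2 mm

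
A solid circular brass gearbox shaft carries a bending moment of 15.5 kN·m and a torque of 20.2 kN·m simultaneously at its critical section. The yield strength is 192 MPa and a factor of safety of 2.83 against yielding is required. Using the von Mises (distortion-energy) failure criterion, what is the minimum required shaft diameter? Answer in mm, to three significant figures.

d = 152 mm

σ_allow = σ_y/n = 192/2.83 = 67.84 MPa.
For a solid shaft σ_b = 32M/(πd³) and τ = 16T/(πd³), so the von Mises stress is σ' = (16/πd³)·√(4M²+3T²).
√(4M²+3T²) = √(4×(1.550×10^7)² + 3×(2.020×10^7)²) = 4.675×10^7 N·mm.
d³ = 16×4.675×10^7/(π×67.84) = 3.509×10^6 mm³.
d = 152.0 mm.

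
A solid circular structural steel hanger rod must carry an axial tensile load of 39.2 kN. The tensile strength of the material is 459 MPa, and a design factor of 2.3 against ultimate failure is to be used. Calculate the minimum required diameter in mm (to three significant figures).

Allowable stress σ_allow = 459/2.3 = 199.6 MPa.
Required area A = F/σ_allow = 39200/199.6 = 196.4 mm².
A = πd²/4 → d = √(4A/π) = 15.81 mm.

d = 15.8 mm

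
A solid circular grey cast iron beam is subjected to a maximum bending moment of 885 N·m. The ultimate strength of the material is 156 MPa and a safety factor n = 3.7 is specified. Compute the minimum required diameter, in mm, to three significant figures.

d = 59.8 mm

σ_allow = 156/3.7 = 42.16 MPa.
For a solid circular section σ = 32M/(πd³), so d³ = 32M/(π σ_allow) = 32×885000/(π×42.16) = 213800 mm³.
d = 59.80 mm.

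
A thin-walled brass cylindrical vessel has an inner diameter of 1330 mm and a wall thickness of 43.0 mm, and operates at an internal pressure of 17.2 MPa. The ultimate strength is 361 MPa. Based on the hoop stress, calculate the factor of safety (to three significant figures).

σ_h = pD/(2t) = 17.2×1330/(2×43.0) = 266.0 MPa.
n = 361/266.0 = 1.357.

n = 1.36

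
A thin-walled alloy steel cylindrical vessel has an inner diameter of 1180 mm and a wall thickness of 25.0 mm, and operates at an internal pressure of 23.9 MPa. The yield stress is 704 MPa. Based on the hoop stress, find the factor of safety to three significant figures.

σ_h = pD/(2t) = 23.9×1180/(2×25.0) = 564.0 MPa.
n = 704/564.0 = 1.248.

n = 1.25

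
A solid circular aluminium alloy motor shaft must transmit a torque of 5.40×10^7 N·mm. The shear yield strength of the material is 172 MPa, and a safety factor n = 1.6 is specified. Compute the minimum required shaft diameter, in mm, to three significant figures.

Allowable shear stress τ_allow = 172/1.6 = 107.5 MPa.
For a solid shaft τ = 16T/(πd³), so d³ = 16T/(π τ_allow) = 16×5.4000×10^7/(π×107.5) = 2.558×10^6 mm³.
d = (2.558×10^6)^(1/3) = 136.8 mm.

d = 137 mm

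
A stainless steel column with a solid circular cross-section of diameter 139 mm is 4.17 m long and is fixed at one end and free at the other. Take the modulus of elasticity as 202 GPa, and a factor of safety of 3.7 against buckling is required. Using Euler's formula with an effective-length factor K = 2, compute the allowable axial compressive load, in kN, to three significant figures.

P_allow = 142 kN

I = πd⁴/64 = π×139⁴/64 = 1.832×10^7 mm⁴.
Effective length L_e = KL = 2×4.17 m = 8340 mm.
Euler critical load P_cr = π²EI/L_e² = π²×202000×1.832×10^7/8340² = 525200 N.
P_allow = P_cr/n = 525200/3.7 = 142000 N.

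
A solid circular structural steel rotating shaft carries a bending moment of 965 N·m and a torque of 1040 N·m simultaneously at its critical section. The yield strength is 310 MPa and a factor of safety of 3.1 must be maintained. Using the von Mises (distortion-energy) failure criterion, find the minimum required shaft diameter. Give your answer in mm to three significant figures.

σ_allow = σ_y/n = 310/3.1 = 100.0 MPa.
For a solid shaft σ_b = 32M/(πd³) and τ = 16T/(πd³), so the von Mises stress is σ' = (16/πd³)·√(4M²+3T²).
√(4M²+3T²) = √(4×(965000)² + 3×(1.040×10^6)²) = 2.640×10^6 N·mm.
d³ = 16×2.640×10^6/(π×100.0) = 134500 mm³.
d = 51.23 mm.

d = 51.2 mm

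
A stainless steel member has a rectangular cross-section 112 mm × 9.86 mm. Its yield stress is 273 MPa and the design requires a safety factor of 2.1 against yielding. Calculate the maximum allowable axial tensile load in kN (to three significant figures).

F_allow = 144 kN

σ_allow = 273/2.1 = 130.0 MPa.
A = 112×9.86 = 1104 mm².
F_allow = σ_allow × A = 130.0×1104 = 143600 N.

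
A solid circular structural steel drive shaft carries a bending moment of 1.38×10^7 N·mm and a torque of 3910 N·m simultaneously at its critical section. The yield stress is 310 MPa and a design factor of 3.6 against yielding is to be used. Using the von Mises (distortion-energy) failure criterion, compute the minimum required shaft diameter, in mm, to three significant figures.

σ_allow = σ_y/n = 310/3.6 = 86.11 MPa.
For a solid shaft σ_b = 32M/(πd³) and τ = 16T/(πd³), so the von Mises stress is σ' = (16/πd³)·√(4M²+3T²).
√(4M²+3T²) = √(4×(1.380×10^7)² + 3×(3.910×10^6)²) = 2.842×10^7 N·mm.
d³ = 16×2.842×10^7/(π×86.11) = 1.681×10^6 mm³.
d = 118.9 mm.

d = 119 mm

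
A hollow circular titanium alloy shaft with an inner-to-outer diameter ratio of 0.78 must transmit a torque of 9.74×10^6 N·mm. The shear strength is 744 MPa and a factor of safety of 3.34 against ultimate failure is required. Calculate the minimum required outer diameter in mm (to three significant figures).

τ_allow = 744/3.34 = 222.8 MPa.
For a hollow shaft τ = 16T/[πd_o³(1−k⁴)] with k = 0.78, so 1−k⁴ = 0.6298.
d_o³ = 16T/[π τ_allow (1−k⁴)] = 16×9740000/(π×222.8×0.6298) = 353600 mm³.
d_o = 70.71 mm.

d_o = 70.7 mm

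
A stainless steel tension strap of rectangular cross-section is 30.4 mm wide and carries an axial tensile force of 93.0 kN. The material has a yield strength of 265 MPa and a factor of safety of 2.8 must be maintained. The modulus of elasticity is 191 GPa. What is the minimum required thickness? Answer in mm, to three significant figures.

σ_allow = 265/2.8 = 94.64 MPa.
Required area A = F/σ_allow = 93000/94.64 = 982.6 mm².
t = A/w = 982.6/30.4 = 32.32 mm.

t = 32.3 mm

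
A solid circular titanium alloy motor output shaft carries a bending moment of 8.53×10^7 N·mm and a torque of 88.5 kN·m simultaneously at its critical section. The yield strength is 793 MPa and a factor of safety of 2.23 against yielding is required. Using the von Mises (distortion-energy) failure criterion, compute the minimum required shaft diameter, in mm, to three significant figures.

d = 149 mm

σ_allow = σ_y/n = 793/2.23 = 355.6 MPa.
For a solid shaft σ_b = 32M/(πd³) and τ = 16T/(πd³), so the von Mises stress is σ' = (16/πd³)·√(4M²+3T²).
√(4M²+3T²) = √(4×(8.530×10^7)² + 3×(8.850×10^7)²) = 2.293×10^8 N·mm.
d³ = 16×2.293×10^8/(π×355.6) = 3.285×10^6 mm³.
d = 148.7 mm.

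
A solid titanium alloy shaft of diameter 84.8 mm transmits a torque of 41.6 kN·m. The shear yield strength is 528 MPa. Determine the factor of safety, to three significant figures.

τ = 16T/(πd³) = 16×4.1600×10^7/(π×84.8³) = 347.4 MPa.
n = τ_limit/τ = 528/347.4 = 1.520.

n = 1.52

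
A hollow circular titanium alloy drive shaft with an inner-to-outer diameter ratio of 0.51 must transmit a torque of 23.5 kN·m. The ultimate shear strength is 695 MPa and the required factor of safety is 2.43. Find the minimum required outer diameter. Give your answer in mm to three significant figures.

τ_allow = 695/2.43 = 286.0 MPa.
For a hollow shaft τ = 16T/[πd_o³(1−k⁴)] with k = 0.51, so 1−k⁴ = 0.9323.
d_o³ = 16T/[π τ_allow (1−k⁴)] = 16×2.3500×10^7/(π×286.0×0.9323) = 448800 mm³.
d_o = 76.56 mm.

d_o = 76.6 mm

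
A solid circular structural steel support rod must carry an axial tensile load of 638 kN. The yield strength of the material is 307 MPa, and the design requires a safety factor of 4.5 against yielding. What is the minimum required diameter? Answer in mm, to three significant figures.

Allowable stress σ_allow = 307/4.5 = 68.22 MPa.
Required area A = F/σ_allow = 638000/68.22 = 9352 mm².
A = πd²/4 → d = √(4A/π) = 109.1 mm.

d = 109 mm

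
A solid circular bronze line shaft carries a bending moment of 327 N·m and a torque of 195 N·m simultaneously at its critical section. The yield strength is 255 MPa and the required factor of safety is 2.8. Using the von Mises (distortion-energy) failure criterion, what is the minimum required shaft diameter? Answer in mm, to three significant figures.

d = 34.5 mm

σ_allow = σ_y/n = 255/2.8 = 91.07 MPa.
For a solid shaft σ_b = 32M/(πd³) and τ = 16T/(πd³), so the von Mises stress is σ' = (16/πd³)·√(4M²+3T²).
√(4M²+3T²) = √(4×(327000)² + 3×(195000)²) = 736100 N·mm.
d³ = 16×736100/(π×91.07) = 41160 mm³.
d = 34.53 mm.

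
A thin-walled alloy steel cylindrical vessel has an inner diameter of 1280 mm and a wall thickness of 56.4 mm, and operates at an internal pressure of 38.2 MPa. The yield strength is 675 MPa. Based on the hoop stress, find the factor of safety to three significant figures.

σ_h = pD/(2t) = 38.2×1280/(2×56.4) = 433.5 MPa.
n = 675/433.5 = 1.557.

n = 1.56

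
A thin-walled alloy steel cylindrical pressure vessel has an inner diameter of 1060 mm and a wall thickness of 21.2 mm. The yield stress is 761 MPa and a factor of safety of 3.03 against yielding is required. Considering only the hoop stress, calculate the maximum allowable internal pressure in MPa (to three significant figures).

σ_allow = 761/3.03 = 251.2 MPa.
σ_h = pD/(2t) → p_allow = 2σ_allow t/D = 2×251.2×21.2/1060 = 10.05 MPa.

p_allow = 10.0 MPa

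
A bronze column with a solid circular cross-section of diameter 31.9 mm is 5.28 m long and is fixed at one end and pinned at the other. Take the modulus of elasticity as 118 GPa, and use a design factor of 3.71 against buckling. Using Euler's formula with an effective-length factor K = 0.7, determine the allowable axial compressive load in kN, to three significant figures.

P_allow = 1.17 kN

I = πd⁴/64 = π×31.9⁴/64 = 50830 mm⁴.
Effective length L_e = KL = 0.7×5.28 m = 3696 mm.
Euler critical load P_cr = π²EI/L_e² = π²×118000×50830/3696² = 4334 N.
P_allow = P_cr/n = 4334/3.71 = 1168 N.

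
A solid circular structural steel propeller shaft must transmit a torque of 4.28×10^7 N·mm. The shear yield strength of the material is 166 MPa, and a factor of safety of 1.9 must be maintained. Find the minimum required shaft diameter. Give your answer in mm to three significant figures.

d = 136 mm

Allowable shear stress τ_allow = 166/1.9 = 87.37 MPa.
For a solid shaft τ = 16T/(πd³), so d³ = 16T/(π τ_allow) = 16×4.2800×10^7/(π×87.37) = 2.495×10^6 mm³.
d = (2.495×10^6)^(1/3) = 135.6 mm.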